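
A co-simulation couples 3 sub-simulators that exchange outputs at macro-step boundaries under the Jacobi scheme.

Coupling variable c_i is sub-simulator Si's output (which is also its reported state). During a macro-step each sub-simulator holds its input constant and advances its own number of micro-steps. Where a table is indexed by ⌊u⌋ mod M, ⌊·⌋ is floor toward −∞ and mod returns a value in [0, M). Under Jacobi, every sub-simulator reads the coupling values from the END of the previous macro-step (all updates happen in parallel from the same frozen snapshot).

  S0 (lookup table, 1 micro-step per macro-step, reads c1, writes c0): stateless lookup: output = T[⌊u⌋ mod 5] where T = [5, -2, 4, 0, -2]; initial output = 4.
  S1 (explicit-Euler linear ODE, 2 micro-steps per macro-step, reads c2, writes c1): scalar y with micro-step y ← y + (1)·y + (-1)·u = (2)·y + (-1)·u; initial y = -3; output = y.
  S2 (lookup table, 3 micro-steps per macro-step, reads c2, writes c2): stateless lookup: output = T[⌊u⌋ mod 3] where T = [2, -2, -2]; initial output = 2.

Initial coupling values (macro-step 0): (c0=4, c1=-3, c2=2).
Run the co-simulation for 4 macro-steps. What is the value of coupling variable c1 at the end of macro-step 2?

macro 1: S0 reads c1=-3 → after 1×micro: 4; S1 reads c2=2 → after 2×micro: -18; S2 reads c2=2 → after 3×micro: -2 ⇒ (c0=4, c1=-18, c2=-2)
macro 2: S0 reads c1=-18 → after 1×micro: 4; S1 reads c2=-2 → after 2×micro: -66; S2 reads c2=-2 → after 3×micro: -2 ⇒ (c0=4, c1=-66, c2=-2)
macro 3: S0 reads c1=-66 → after 1×micro: -2; S1 reads c2=-2 → after 2×micro: -258; S2 reads c2=-2 → after 3×micro: -2 ⇒ (c0=-2, c1=-258, c2=-2)
macro 4: S0 reads c1=-258 → after 1×micro: 4; S1 reads c2=-2 → after 2×micro: -1026; S2 reads c2=-2 → after 3×micro: -2 ⇒ (c0=4, c1=-1026, c2=-2)

c1 at macro-step 2 = -66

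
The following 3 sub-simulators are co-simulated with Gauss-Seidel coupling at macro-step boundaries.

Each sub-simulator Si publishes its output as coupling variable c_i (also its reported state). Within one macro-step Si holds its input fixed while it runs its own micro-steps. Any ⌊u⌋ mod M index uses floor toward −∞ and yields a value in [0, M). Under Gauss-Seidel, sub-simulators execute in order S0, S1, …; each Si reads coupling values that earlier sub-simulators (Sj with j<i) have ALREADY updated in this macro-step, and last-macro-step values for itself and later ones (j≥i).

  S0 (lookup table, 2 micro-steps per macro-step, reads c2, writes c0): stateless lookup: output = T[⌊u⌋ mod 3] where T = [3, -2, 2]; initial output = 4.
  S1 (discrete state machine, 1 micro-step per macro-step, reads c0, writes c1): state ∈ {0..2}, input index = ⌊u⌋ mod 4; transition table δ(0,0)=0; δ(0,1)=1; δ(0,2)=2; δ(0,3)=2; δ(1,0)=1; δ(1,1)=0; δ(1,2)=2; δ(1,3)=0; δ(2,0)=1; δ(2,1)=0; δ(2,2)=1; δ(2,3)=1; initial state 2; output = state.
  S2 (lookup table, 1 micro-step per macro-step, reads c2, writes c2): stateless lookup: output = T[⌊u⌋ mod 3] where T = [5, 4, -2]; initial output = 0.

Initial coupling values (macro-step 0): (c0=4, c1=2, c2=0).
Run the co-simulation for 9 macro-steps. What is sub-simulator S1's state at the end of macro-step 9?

S1 state at macro-step 9 = 1

macro 1: S0 reads c2=0 → after 2×micro: 3; S1 reads c0=3 → after 1×micro: 1; S2 reads c2=0 → after 1×micro: 5 ⇒ (c0=3, c1=1, c2=5)
macro 2: S0 reads c2=5 → after 2×micro: 2; S1 reads c0=2 → after 1×micro: 2; S2 reads c2=5 → after 1×micro: -2 ⇒ (c0=2, c1=2, c2=-2)
macro 3: S0 reads c2=-2 → after 2×micro: -2; S1 reads c0=-2 → after 1×micro: 1; S2 reads c2=-2 → after 1×micro: 4 ⇒ (c0=-2, c1=1, c2=4)
macro 4: S0 reads c2=4 → after 2×micro: -2; S1 reads c0=-2 → after 1×micro: 2; S2 reads c2=4 → after 1×micro: 4 ⇒ (c0=-2, c1=2, c2=4)
macro 5: S0 reads c2=4 → after 2×micro: -2; S1 reads c0=-2 → after 1×micro: 1; S2 reads c2=4 → after 1×micro: 4 ⇒ (c0=-2, c1=1, c2=4)
macro 6: S0 reads c2=4 → after 2×micro: -2; S1 reads c0=-2 → after 1×micro: 2; S2 reads c2=4 → after 1×micro: 4 ⇒ (c0=-2, c1=2, c2=4)
macro 7: S0 reads c2=4 → after 2×micro: -2; S1 reads c0=-2 → after 1×micro: 1; S2 reads c2=4 → after 1×micro: 4 ⇒ (c0=-2, c1=1, c2=4)
macro 8: S0 reads c2=4 → after 2×micro: -2; S1 reads c0=-2 → after 1×micro: 2; S2 reads c2=4 → after 1×micro: 4 ⇒ (c0=-2, c1=2, c2=4)
macro 9: S0 reads c2=4 → after 2×micro: -2; S1 reads c0=-2 → after 1×micro: 1; S2 reads c2=4 → after 1×micro: 4 ⇒ (c0=-2, c1=1, c2=4)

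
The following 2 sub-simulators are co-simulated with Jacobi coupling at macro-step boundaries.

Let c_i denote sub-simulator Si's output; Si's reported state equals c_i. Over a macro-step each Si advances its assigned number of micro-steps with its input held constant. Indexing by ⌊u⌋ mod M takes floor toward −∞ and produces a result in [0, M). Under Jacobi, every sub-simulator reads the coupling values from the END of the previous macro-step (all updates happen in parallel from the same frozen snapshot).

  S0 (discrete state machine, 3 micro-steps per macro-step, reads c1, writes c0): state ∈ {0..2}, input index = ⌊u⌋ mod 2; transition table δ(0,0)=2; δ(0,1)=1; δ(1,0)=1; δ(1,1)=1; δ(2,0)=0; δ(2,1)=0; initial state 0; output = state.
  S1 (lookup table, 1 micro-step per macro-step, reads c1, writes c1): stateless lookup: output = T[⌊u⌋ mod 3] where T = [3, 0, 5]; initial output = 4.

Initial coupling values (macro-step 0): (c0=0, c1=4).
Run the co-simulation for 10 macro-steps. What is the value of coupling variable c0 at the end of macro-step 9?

macro 1: S0 reads c1=4 → after 3×micro: 2; S1 reads c1=4 → after 1×micro: 0 ⇒ (c0=2, c1=0)
macro 2: S0 reads c1=0 → after 3×micro: 0; S1 reads c1=0 → after 1×micro: 3 ⇒ (c0=0, c1=3)
macro 3: S0 reads c1=3 → after 3×micro: 1; S1 reads c1=3 → after 1×micro: 3 ⇒ (c0=1, c1=3)
macro 4: S0 reads c1=3 → after 3×micro: 1; S1 reads c1=3 → after 1×micro: 3 ⇒ (c0=1, c1=3)
macro 5: S0 reads c1=3 → after 3×micro: 1; S1 reads c1=3 → after 1×micro: 3 ⇒ (c0=1, c1=3)
macro 6: S0 reads c1=3 → after 3×micro: 1; S1 reads c1=3 → after 1×micro: 3 ⇒ (c0=1, c1=3)
macro 7: S0 reads c1=3 → after 3×micro: 1; S1 reads c1=3 → after 1×micro: 3 ⇒ (c0=1, c1=3)
macro 8: S0 reads c1=3 → after 3×micro: 1; S1 reads c1=3 → after 1×micro: 3 ⇒ (c0=1, c1=3)
macro 9: S0 reads c1=3 → after 3×micro: 1; S1 reads c1=3 → after 1×micro: 3 ⇒ (c0=1, c1=3)
macro 10: S0 reads c1=3 → after 3×micro: 1; S1 reads c1=3 → after 1×micro: 3 ⇒ (c0=1, c1=3)

c0 at macro-step 9 = 1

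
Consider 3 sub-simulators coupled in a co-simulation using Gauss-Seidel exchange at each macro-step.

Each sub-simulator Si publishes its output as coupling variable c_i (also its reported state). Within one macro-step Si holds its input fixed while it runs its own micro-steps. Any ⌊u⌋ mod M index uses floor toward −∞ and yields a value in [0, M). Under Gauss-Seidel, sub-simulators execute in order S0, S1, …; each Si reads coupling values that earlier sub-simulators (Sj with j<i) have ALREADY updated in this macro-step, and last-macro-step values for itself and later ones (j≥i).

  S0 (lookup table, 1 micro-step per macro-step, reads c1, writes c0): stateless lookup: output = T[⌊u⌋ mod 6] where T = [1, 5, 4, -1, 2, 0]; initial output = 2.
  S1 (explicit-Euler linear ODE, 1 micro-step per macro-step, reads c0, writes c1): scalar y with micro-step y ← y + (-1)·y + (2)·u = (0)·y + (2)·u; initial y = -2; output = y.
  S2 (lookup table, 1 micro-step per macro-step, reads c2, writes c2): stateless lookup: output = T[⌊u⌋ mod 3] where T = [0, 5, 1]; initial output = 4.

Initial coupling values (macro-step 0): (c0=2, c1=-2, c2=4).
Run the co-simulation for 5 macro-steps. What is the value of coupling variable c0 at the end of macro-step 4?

c0 at macro-step 4 = 2

macro 1: S0 reads c1=-2 → after 1×micro: 2; S1 reads c0=2 → after 1×micro: 4; S2 reads c2=4 → after 1×micro: 5 ⇒ (c0=2, c1=4, c2=5)
macro 2: S0 reads c1=4 → after 1×micro: 2; S1 reads c0=2 → after 1×micro: 4; S2 reads c2=5 → after 1×micro: 1 ⇒ (c0=2, c1=4, c2=1)
macro 3: S0 reads c1=4 → after 1×micro: 2; S1 reads c0=2 → after 1×micro: 4; S2 reads c2=1 → after 1×micro: 5 ⇒ (c0=2, c1=4, c2=5)
macro 4: S0 reads c1=4 → after 1×micro: 2; S1 reads c0=2 → after 1×micro: 4; S2 reads c2=5 → after 1×micro: 1 ⇒ (c0=2, c1=4, c2=1)
macro 5: S0 reads c1=4 → after 1×micro: 2; S1 reads c0=2 → after 1×micro: 4; S2 reads c2=1 → after 1×micro: 5 ⇒ (c0=2, c1=4, c2=5)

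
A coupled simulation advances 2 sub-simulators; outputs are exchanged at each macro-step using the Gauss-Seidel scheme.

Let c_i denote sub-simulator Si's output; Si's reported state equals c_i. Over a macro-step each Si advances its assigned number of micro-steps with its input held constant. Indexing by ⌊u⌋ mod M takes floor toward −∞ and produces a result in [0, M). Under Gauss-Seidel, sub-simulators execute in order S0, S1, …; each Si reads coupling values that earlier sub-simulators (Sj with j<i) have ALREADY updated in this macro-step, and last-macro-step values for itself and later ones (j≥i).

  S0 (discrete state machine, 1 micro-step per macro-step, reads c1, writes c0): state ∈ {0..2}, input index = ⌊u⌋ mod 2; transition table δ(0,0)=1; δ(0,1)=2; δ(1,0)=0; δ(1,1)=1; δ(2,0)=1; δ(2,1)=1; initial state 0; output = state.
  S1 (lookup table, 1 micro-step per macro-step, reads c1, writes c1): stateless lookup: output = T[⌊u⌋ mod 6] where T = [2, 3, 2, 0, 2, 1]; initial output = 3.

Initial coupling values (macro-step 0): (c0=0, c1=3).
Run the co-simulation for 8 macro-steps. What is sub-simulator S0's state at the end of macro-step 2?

macro 1: S0 reads c1=3 → after 1×micro: 2; S1 reads c1=3 → after 1×micro: 0 ⇒ (c0=2, c1=0)
macro 2: S0 reads c1=0 → after 1×micro: 1; S1 reads c1=0 → after 1×micro: 2 ⇒ (c0=1, c1=2)
macro 3: S0 reads c1=2 → after 1×micro: 0; S1 reads c1=2 → after 1×micro: 2 ⇒ (c0=0, c1=2)
macro 4: S0 reads c1=2 → after 1×micro: 1; S1 reads c1=2 → after 1×micro: 2 ⇒ (c0=1, c1=2)
macro 5: S0 reads c1=2 → after 1×micro: 0; S1 reads c1=2 → after 1×micro: 2 ⇒ (c0=0, c1=2)
macro 6: S0 reads c1=2 → after 1×micro: 1; S1 reads c1=2 → after 1×micro: 2 ⇒ (c0=1, c1=2)
macro 7: S0 reads c1=2 → after 1×micro: 0; S1 reads c1=2 → after 1×micro: 2 ⇒ (c0=0, c1=2)
macro 8: S0 reads c1=2 → after 1×micro: 1; S1 reads c1=2 → after 1×micro: 2 ⇒ (c0=1, c1=2)

S0 state at macro-step 2 = 1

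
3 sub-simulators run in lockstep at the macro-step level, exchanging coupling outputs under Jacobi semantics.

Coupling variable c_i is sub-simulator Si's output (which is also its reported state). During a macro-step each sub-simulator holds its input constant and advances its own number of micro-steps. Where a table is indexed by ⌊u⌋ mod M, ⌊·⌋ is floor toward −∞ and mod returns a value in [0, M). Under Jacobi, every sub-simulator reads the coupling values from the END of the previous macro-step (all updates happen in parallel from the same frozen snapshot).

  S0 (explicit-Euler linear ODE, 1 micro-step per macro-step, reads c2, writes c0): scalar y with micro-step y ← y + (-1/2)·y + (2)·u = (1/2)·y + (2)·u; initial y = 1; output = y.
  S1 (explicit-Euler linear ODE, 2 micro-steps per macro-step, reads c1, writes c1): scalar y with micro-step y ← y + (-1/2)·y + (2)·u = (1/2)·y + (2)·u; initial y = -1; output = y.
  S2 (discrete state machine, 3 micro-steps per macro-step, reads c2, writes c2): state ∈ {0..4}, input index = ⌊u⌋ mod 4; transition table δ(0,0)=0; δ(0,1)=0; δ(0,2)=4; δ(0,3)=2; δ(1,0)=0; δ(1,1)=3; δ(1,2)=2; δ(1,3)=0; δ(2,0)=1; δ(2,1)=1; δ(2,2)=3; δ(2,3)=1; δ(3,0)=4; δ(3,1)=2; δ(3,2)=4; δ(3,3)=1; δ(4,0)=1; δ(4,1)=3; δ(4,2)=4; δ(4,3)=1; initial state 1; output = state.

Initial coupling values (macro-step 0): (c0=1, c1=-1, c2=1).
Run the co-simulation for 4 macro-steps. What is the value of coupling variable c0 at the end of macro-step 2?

macro 1: S0 reads c2=1 → after 1×micro: 5/2; S1 reads c1=-1 → after 2×micro: -13/4; S2 reads c2=1 → after 3×micro: 1 ⇒ (c0=5/2, c1=-13/4, c2=1)
macro 2: S0 reads c2=1 → after 1×micro: 13/4; S1 reads c1=-13/4 → after 2×micro: -169/16; S2 reads c2=1 → after 3×micro: 1 ⇒ (c0=13/4, c1=-169/16, c2=1)
macro 3: S0 reads c2=1 → after 1×micro: 29/8; S1 reads c1=-169/16 → after 2×micro: -2197/64; S2 reads c2=1 → after 3×micro: 1 ⇒ (c0=29/8, c1=-2197/64, c2=1)
macro 4: S0 reads c2=1 → after 1×micro: 61/16; S1 reads c1=-2197/64 → after 2×micro: -28561/256; S2 reads c2=1 → after 3×micro: 1 ⇒ (c0=61/16, c1=-28561/256, c2=1)

c0 at macro-step 2 = 13/4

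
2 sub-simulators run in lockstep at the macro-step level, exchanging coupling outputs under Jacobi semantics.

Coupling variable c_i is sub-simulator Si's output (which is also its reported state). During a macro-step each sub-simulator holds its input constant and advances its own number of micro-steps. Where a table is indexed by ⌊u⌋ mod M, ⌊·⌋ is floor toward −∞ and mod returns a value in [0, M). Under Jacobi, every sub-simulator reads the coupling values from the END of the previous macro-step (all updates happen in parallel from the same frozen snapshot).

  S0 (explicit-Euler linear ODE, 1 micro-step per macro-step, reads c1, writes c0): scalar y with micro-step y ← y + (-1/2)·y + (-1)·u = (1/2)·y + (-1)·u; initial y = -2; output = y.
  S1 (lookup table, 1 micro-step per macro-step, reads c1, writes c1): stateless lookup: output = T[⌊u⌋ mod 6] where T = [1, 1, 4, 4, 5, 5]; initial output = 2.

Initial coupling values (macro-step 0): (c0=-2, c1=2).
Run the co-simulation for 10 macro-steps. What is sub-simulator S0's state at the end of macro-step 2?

S0 state at macro-step 2 = -11/2

macro 1: S0 reads c1=2 → after 1×micro: -3; S1 reads c1=2 → after 1×micro: 4 ⇒ (c0=-3, c1=4)
macro 2: S0 reads c1=4 → after 1×micro: -11/2; S1 reads c1=4 → after 1×micro: 5 ⇒ (c0=-11/2, c1=5)
macro 3: S0 reads c1=5 → after 1×micro: -31/4; S1 reads c1=5 → after 1×micro: 5 ⇒ (c0=-31/4, c1=5)
macro 4: S0 reads c1=5 → after 1×micro: -71/8; S1 reads c1=5 → after 1×micro: 5 ⇒ (c0=-71/8, c1=5)
macro 5: S0 reads c1=5 → after 1×micro: -151/16; S1 reads c1=5 → after 1×micro: 5 ⇒ (c0=-151/16, c1=5)
macro 6: S0 reads c1=5 → after 1×micro: -311/32; S1 reads c1=5 → after 1×micro: 5 ⇒ (c0=-311/32, c1=5)
macro 7: S0 reads c1=5 → after 1×micro: -631/64; S1 reads c1=5 → after 1×micro: 5 ⇒ (c0=-631/64, c1=5)
macro 8: S0 reads c1=5 → after 1×micro: -1271/128; S1 reads c1=5 → after 1×micro: 5 ⇒ (c0=-1271/128, c1=5)
macro 9: S0 reads c1=5 → after 1×micro: -2551/256; S1 reads c1=5 → after 1×micro: 5 ⇒ (c0=-2551/256, c1=5)
macro 10: S0 reads c1=5 → after 1×micro: -5111/512; S1 reads c1=5 → after 1×micro: 5 ⇒ (c0=-5111/512, c1=5)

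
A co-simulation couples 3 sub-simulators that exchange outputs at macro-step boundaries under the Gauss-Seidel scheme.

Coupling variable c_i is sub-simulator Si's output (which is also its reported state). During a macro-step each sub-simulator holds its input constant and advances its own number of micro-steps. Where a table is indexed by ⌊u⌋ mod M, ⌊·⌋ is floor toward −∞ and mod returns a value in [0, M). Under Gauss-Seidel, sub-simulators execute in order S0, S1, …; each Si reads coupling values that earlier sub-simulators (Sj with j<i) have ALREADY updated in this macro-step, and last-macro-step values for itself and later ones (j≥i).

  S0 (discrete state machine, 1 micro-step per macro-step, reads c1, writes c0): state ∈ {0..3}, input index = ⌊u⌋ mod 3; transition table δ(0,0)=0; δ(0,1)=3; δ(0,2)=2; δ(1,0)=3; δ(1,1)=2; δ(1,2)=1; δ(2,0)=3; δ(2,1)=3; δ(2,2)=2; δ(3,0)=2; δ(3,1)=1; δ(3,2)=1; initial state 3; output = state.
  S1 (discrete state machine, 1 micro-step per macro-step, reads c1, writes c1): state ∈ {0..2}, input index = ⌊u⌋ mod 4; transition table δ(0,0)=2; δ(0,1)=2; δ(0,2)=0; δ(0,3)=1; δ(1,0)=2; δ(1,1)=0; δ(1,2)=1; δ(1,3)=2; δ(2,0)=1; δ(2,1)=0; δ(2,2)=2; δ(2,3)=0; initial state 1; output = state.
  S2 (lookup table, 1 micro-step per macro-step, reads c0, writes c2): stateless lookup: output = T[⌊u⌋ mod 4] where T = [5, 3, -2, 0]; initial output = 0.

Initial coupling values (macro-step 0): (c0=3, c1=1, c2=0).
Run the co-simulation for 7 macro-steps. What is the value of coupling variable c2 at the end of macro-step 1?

macro 1: S0 reads c1=1 → after 1×micro: 1; S1 reads c1=1 → after 1×micro: 0; S2 reads c0=1 → after 1×micro: 3 ⇒ (c0=1, c1=0, c2=3)
macro 2: S0 reads c1=0 → after 1×micro: 3; S1 reads c1=0 → after 1×micro: 2; S2 reads c0=3 → after 1×micro: 0 ⇒ (c0=3, c1=2, c2=0)
macro 3: S0 reads c1=2 → after 1×micro: 1; S1 reads c1=2 → after 1×micro: 2; S2 reads c0=1 → after 1×micro: 3 ⇒ (c0=1, c1=2, c2=3)
macro 4: S0 reads c1=2 → after 1×micro: 1; S1 reads c1=2 → after 1×micro: 2; S2 reads c0=1 → after 1×micro: 3 ⇒ (c0=1, c1=2, c2=3)
macro 5: S0 reads c1=2 → after 1×micro: 1; S1 reads c1=2 → after 1×micro: 2; S2 reads c0=1 → after 1×micro: 3 ⇒ (c0=1, c1=2, c2=3)
macro 6: S0 reads c1=2 → after 1×micro: 1; S1 reads c1=2 → after 1×micro: 2; S2 reads c0=1 → after 1×micro: 3 ⇒ (c0=1, c1=2, c2=3)
macro 7: S0 reads c1=2 → after 1×micro: 1; S1 reads c1=2 → after 1×micro: 2; S2 reads c0=1 → after 1×micro: 3 ⇒ (c0=1, c1=2, c2=3)

c2 at macro-step 1 = 3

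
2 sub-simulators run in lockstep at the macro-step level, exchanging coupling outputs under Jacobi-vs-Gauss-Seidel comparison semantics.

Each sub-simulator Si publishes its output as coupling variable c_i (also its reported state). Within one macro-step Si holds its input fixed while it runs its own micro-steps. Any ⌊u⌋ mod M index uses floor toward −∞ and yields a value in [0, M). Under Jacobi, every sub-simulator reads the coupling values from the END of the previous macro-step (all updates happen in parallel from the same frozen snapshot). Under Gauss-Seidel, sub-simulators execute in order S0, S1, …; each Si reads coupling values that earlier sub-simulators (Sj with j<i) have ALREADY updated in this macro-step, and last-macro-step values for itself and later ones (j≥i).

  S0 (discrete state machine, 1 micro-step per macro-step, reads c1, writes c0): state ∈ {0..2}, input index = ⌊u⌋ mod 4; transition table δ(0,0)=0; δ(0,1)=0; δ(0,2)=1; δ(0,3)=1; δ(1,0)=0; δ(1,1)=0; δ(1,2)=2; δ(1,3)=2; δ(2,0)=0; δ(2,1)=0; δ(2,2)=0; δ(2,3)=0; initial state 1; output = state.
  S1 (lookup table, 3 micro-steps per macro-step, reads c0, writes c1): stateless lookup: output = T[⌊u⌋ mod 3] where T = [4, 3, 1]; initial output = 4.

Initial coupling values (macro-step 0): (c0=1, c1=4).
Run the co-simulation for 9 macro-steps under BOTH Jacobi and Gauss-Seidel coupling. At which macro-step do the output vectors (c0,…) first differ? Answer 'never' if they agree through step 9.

[Jacobi] macro 1: S0 reads c1=4 → after 1×micro: 0; S1 reads c0=1 → after 3×micro: 3 ⇒ (c0=0, c1=3)
[Jacobi] macro 2: S0 reads c1=3 → after 1×micro: 1; S1 reads c0=0 → after 3×micro: 4 ⇒ (c0=1, c1=4)
[Jacobi] macro 3: S0 reads c1=4 → after 1×micro: 0; S1 reads c0=1 → after 3×micro: 3 ⇒ (c0=0, c1=3)
[Jacobi] macro 4: S0 reads c1=3 → after 1×micro: 1; S1 reads c0=0 → after 3×micro: 4 ⇒ (c0=1, c1=4)
[Jacobi] macro 5: S0 reads c1=4 → after 1×micro: 0; S1 reads c0=1 → after 3×micro: 3 ⇒ (c0=0, c1=3)
[Jacobi] macro 6: S0 reads c1=3 → after 1×micro: 1; S1 reads c0=0 → after 3×micro: 4 ⇒ (c0=1, c1=4)
[Jacobi] macro 7: S0 reads c1=4 → after 1×micro: 0; S1 reads c0=1 → after 3×micro: 3 ⇒ (c0=0, c1=3)
[Jacobi] macro 8: S0 reads c1=3 → after 1×micro: 1; S1 reads c0=0 → after 3×micro: 4 ⇒ (c0=1, c1=4)
[Jacobi] macro 9: S0 reads c1=4 → after 1×micro: 0; S1 reads c0=1 → after 3×micro: 3 ⇒ (c0=0, c1=3)
[Gauss-Seidel] macro 1: S0 reads c1=4 → after 1×micro: 0; S1 reads c0=0 → after 3×micro: 4 ⇒ (c0=0, c1=4)
[Gauss-Seidel] macro 2: S0 reads c1=4 → after 1×micro: 0; S1 reads c0=0 → after 3×micro: 4 ⇒ (c0=0, c1=4)
[Gauss-Seidel] macro 3: S0 reads c1=4 → after 1×micro: 0; S1 reads c0=0 → after 3×micro: 4 ⇒ (c0=0, c1=4)
[Gauss-Seidel] macro 4: S0 reads c1=4 → after 1×micro: 0; S1 reads c0=0 → after 3×micro: 4 ⇒ (c0=0, c1=4)
[Gauss-Seidel] macro 5: S0 reads c1=4 → after 1×micro: 0; S1 reads c0=0 → after 3×micro: 4 ⇒ (c0=0, c1=4)
[Gauss-Seidel] macro 6: S0 reads c1=4 → after 1×micro: 0; S1 reads c0=0 → after 3×micro: 4 ⇒ (c0=0, c1=4)
[Gauss-Seidel] macro 7: S0 reads c1=4 → after 1×micro: 0; S1 reads c0=0 → after 3×micro: 4 ⇒ (c0=0, c1=4)
[Gauss-Seidel] macro 8: S0 reads c1=4 → after 1×micro: 0; S1 reads c0=0 → after 3×micro: 4 ⇒ (c0=0, c1=4)
[Gauss-Seidel] macro 9: S0 reads c1=4 → after 1×micro: 0; S1 reads c0=0 → after 3×micro: 4 ⇒ (c0=0, c1=4)

first divergence at macro-step: 1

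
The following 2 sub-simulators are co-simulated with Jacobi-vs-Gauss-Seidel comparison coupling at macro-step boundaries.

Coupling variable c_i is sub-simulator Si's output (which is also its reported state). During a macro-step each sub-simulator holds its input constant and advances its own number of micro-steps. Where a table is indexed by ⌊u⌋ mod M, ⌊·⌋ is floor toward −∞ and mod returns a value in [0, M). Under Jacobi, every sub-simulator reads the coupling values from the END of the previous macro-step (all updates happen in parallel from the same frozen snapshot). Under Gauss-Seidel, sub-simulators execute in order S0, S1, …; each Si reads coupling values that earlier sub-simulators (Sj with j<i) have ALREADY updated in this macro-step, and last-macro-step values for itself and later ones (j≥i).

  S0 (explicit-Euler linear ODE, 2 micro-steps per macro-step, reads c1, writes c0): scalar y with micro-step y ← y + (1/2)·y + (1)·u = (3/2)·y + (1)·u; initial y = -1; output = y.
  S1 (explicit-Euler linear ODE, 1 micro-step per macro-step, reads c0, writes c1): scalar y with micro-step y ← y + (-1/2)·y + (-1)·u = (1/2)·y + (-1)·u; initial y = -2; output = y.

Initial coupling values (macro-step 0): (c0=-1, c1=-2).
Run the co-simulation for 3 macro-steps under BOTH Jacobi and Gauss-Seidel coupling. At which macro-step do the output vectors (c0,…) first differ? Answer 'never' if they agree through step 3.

first divergence at macro-step: 1

[Jacobi] macro 1: S0 reads c1=-2 → after 2×micro: -29/4; S1 reads c0=-1 → after 1×micro: 0 ⇒ (c0=-29/4, c1=0)
[Jacobi] macro 2: S0 reads c1=0 → after 2×micro: -261/16; S1 reads c0=-29/4 → after 1×micro: 29/4 ⇒ (c0=-261/16, c1=29/4)
[Jacobi] macro 3: S0 reads c1=29/4 → after 2×micro: -1189/64; S1 reads c0=-261/16 → after 1×micro: 319/16 ⇒ (c0=-1189/64, c1=319/16)
[Gauss-Seidel] macro 1: S0 reads c1=-2 → after 2×micro: -29/4; S1 reads c0=-29/4 → after 1×micro: 25/4 ⇒ (c0=-29/4, c1=25/4)
[Gauss-Seidel] macro 2: S0 reads c1=25/4 → after 2×micro: -11/16; S1 reads c0=-11/16 → after 1×micro: 61/16 ⇒ (c0=-11/16, c1=61/16)
[Gauss-Seidel] macro 3: S0 reads c1=61/16 → after 2×micro: 511/64; S1 reads c0=511/64 → after 1×micro: -389/64 ⇒ (c0=511/64, c1=-389/64)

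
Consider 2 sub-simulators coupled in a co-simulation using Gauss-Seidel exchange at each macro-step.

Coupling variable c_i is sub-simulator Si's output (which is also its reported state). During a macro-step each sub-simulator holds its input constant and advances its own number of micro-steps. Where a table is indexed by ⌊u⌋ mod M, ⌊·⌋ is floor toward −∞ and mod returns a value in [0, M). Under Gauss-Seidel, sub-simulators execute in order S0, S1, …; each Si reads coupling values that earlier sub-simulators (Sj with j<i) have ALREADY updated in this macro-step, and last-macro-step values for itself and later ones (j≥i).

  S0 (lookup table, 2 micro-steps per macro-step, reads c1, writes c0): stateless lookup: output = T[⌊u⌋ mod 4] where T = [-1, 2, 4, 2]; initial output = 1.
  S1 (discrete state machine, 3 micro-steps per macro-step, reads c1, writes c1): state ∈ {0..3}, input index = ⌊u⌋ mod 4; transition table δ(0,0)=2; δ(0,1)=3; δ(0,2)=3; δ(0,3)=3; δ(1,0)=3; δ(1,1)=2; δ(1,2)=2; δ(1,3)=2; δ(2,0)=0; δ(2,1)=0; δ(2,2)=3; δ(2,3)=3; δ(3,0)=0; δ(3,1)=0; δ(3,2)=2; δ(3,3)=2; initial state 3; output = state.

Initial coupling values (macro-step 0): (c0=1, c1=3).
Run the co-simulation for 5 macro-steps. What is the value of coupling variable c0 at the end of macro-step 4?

c0 at macro-step 4 = 4

macro 1: S0 reads c1=3 → after 2×micro: 2; S1 reads c1=3 → after 3×micro: 2 ⇒ (c0=2, c1=2)
macro 2: S0 reads c1=2 → after 2×micro: 4; S1 reads c1=2 → after 3×micro: 3 ⇒ (c0=4, c1=3)
macro 3: S0 reads c1=3 → after 2×micro: 2; S1 reads c1=3 → after 3×micro: 2 ⇒ (c0=2, c1=2)
macro 4: S0 reads c1=2 → after 2×micro: 4; S1 reads c1=2 → after 3×micro: 3 ⇒ (c0=4, c1=3)
macro 5: S0 reads c1=3 → after 2×micro: 2; S1 reads c1=3 → after 3×micro: 2 ⇒ (c0=2, c1=2)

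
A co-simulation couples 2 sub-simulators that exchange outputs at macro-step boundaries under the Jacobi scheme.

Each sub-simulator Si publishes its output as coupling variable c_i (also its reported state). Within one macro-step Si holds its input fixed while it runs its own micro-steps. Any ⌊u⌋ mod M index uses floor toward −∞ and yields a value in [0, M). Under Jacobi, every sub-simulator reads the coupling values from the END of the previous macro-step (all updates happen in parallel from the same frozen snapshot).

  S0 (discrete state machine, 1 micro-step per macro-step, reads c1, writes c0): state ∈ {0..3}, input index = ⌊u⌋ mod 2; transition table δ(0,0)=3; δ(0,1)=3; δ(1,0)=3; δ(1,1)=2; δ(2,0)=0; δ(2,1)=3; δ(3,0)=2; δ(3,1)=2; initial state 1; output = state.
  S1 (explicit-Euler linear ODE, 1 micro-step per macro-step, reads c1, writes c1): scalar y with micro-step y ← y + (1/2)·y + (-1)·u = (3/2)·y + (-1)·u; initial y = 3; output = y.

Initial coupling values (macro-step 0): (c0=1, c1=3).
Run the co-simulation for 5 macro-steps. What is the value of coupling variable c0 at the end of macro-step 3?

c0 at macro-step 3 = 2

macro 1: S0 reads c1=3 → after 1×micro: 2; S1 reads c1=3 → after 1×micro: 3/2 ⇒ (c0=2, c1=3/2)
macro 2: S0 reads c1=3/2 → after 1×micro: 3; S1 reads c1=3/2 → after 1×micro: 3/4 ⇒ (c0=3, c1=3/4)
macro 3: S0 reads c1=3/4 → after 1×micro: 2; S1 reads c1=3/4 → after 1×micro: 3/8 ⇒ (c0=2, c1=3/8)
macro 4: S0 reads c1=3/8 → after 1×micro: 0; S1 reads c1=3/8 → after 1×micro: 3/16 ⇒ (c0=0, c1=3/16)
macro 5: S0 reads c1=3/16 → after 1×micro: 3; S1 reads c1=3/16 → after 1×micro: 3/32 ⇒ (c0=3, c1=3/32)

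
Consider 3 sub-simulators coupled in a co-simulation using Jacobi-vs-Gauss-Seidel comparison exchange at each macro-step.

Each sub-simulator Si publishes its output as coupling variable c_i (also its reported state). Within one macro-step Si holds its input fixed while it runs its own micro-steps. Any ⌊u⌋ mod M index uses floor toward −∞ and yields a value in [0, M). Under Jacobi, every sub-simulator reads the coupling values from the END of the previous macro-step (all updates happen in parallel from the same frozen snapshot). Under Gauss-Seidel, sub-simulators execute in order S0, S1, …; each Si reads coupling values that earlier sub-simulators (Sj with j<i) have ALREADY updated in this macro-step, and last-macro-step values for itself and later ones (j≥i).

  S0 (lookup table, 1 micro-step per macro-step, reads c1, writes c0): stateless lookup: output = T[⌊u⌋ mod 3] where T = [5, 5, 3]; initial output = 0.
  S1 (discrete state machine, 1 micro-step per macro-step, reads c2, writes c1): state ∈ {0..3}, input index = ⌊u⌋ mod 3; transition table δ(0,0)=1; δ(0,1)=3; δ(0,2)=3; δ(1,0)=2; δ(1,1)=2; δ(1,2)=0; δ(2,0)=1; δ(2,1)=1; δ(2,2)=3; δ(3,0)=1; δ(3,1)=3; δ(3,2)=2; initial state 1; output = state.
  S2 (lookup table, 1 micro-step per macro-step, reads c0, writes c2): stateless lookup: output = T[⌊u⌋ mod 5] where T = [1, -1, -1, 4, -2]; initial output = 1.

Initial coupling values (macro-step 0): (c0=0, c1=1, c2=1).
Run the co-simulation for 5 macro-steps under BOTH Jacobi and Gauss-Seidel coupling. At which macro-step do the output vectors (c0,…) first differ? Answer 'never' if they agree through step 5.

first divergence at macro-step: 2

[Jacobi] macro 1: S0 reads c1=1 → after 1×micro: 5; S1 reads c2=1 → after 1×micro: 2; S2 reads c0=0 → after 1×micro: 1 ⇒ (c0=5, c1=2, c2=1)
[Jacobi] macro 2: S0 reads c1=2 → after 1×micro: 3; S1 reads c2=1 → after 1×micro: 1; S2 reads c0=5 → after 1×micro: 1 ⇒ (c0=3, c1=1, c2=1)
[Jacobi] macro 3: S0 reads c1=1 → after 1×micro: 5; S1 reads c2=1 → after 1×micro: 2; S2 reads c0=3 → after 1×micro: 4 ⇒ (c0=5, c1=2, c2=4)
[Jacobi] macro 4: S0 reads c1=2 → after 1×micro: 3; S1 reads c2=4 → after 1×micro: 1; S2 reads c0=5 → after 1×micro: 1 ⇒ (c0=3, c1=1, c2=1)
[Jacobi] macro 5: S0 reads c1=1 → after 1×micro: 5; S1 reads c2=1 → after 1×micro: 2; S2 reads c0=3 → after 1×micro: 4 ⇒ (c0=5, c1=2, c2=4)
[Gauss-Seidel] macro 1: S0 reads c1=1 → after 1×micro: 5; S1 reads c2=1 → after 1×micro: 2; S2 reads c0=5 → after 1×micro: 1 ⇒ (c0=5, c1=2, c2=1)
[Gauss-Seidel] macro 2: S0 reads c1=2 → after 1×micro: 3; S1 reads c2=1 → after 1×micro: 1; S2 reads c0=3 → after 1×micro: 4 ⇒ (c0=3, c1=1, c2=4)
[Gauss-Seidel] macro 3: S0 reads c1=1 → after 1×micro: 5; S1 reads c2=4 → after 1×micro: 2; S2 reads c0=5 → after 1×micro: 1 ⇒ (c0=5, c1=2, c2=1)
[Gauss-Seidel] macro 4: S0 reads c1=2 → after 1×micro: 3; S1 reads c2=1 → after 1×micro: 1; S2 reads c0=3 → after 1×micro: 4 ⇒ (c0=3, c1=1, c2=4)
[Gauss-Seidel] macro 5: S0 reads c1=1 → after 1×micro: 5; S1 reads c2=4 → after 1×micro: 2; S2 reads c0=5 → after 1×micro: 1 ⇒ (c0=5, c1=2, c2=1)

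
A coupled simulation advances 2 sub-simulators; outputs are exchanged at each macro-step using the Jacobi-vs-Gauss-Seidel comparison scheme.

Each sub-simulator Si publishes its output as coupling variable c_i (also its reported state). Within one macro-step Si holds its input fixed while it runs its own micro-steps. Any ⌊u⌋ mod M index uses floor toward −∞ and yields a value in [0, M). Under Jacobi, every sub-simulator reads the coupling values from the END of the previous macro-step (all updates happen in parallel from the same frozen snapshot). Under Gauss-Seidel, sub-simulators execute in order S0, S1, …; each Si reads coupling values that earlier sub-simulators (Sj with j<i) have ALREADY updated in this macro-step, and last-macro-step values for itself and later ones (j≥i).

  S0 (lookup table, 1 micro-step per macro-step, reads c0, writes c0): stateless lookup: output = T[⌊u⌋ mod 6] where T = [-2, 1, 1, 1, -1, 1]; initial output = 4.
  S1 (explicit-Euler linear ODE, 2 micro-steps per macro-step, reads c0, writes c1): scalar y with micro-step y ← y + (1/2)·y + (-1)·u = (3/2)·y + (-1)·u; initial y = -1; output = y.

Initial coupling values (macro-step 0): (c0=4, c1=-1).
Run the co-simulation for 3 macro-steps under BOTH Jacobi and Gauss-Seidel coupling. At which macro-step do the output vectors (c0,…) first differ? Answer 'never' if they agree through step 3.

first divergence at macro-step: 1

[Jacobi] macro 1: S0 reads c0=4 → after 1×micro: -1; S1 reads c0=4 → after 2×micro: -49/4 ⇒ (c0=-1, c1=-49/4)
[Jacobi] macro 2: S0 reads c0=-1 → after 1×micro: 1; S1 reads c0=-1 → after 2×micro: -401/16 ⇒ (c0=1, c1=-401/16)
[Jacobi] macro 3: S0 reads c0=1 → after 1×micro: 1; S1 reads c0=1 → after 2×micro: -3769/64 ⇒ (c0=1, c1=-3769/64)
[Gauss-Seidel] macro 1: S0 reads c0=4 → after 1×micro: -1; S1 reads c0=-1 → after 2×micro: 1/4 ⇒ (c0=-1, c1=1/4)
[Gauss-Seidel] macro 2: S0 reads c0=-1 → after 1×micro: 1; S1 reads c0=1 → after 2×micro: -31/16 ⇒ (c0=1, c1=-31/16)
[Gauss-Seidel] macro 3: S0 reads c0=1 → after 1×micro: 1; S1 reads c0=1 → after 2×micro: -439/64 ⇒ (c0=1, c1=-439/64)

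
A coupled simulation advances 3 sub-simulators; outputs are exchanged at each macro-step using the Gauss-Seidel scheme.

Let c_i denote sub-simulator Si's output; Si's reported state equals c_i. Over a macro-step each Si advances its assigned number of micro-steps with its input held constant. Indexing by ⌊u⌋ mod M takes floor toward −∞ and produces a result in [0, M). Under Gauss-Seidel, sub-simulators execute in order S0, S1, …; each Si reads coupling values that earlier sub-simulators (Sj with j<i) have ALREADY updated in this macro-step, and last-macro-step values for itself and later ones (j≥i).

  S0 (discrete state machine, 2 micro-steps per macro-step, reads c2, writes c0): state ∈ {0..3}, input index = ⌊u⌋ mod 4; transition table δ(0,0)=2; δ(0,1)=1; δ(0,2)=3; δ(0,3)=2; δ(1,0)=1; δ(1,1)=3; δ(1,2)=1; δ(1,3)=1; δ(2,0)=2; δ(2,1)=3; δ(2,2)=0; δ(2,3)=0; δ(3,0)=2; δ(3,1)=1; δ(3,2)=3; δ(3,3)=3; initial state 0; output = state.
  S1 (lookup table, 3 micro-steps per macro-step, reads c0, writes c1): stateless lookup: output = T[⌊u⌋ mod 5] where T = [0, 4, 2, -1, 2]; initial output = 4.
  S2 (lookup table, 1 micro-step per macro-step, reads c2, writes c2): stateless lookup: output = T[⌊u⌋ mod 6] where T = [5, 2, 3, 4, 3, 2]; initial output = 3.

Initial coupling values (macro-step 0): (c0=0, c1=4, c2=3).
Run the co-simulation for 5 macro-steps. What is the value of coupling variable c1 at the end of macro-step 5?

macro 1: S0 reads c2=3 → after 2×micro: 0; S1 reads c0=0 → after 3×micro: 0; S2 reads c2=3 → after 1×micro: 4 ⇒ (c0=0, c1=0, c2=4)
macro 2: S0 reads c2=4 → after 2×micro: 2; S1 reads c0=2 → after 3×micro: 2; S2 reads c2=4 → after 1×micro: 3 ⇒ (c0=2, c1=2, c2=3)
macro 3: S0 reads c2=3 → after 2×micro: 2; S1 reads c0=2 → after 3×micro: 2; S2 reads c2=3 → after 1×micro: 4 ⇒ (c0=2, c1=2, c2=4)
macro 4: S0 reads c2=4 → after 2×micro: 2; S1 reads c0=2 → after 3×micro: 2; S2 reads c2=4 → after 1×micro: 3 ⇒ (c0=2, c1=2, c2=3)
macro 5: S0 reads c2=3 → after 2×micro: 2; S1 reads c0=2 → after 3×micro: 2; S2 reads c2=3 → after 1×micro: 4 ⇒ (c0=2, c1=2, c2=4)

c1 at macro-step 5 = 2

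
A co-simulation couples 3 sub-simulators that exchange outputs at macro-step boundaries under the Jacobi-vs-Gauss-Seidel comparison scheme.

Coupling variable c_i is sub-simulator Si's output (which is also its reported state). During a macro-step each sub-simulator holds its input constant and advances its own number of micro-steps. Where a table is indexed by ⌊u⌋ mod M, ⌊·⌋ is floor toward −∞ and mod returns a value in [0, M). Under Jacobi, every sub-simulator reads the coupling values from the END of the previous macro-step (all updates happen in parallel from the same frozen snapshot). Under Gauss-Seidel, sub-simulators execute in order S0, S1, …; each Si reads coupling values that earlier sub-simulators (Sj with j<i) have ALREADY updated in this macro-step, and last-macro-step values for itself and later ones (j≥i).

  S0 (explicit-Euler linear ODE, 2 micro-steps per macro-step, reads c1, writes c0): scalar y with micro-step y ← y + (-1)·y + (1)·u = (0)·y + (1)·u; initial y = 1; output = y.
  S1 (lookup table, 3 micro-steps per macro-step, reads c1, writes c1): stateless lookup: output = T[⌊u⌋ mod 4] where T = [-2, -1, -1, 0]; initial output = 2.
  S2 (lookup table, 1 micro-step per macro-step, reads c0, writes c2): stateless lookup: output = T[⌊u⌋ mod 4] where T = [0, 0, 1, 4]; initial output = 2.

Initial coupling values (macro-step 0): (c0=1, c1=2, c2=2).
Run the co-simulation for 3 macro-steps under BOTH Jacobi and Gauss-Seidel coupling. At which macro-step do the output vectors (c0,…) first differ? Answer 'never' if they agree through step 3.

[Jacobi] macro 1: S0 reads c1=2 → after 2×micro: 2; S1 reads c1=2 → after 3×micro: -1; S2 reads c0=1 → after 1×micro: 0 ⇒ (c0=2, c1=-1, c2=0)
[Jacobi] macro 2: S0 reads c1=-1 → after 2×micro: -1; S1 reads c1=-1 → after 3×micro: 0; S2 reads c0=2 → after 1×micro: 1 ⇒ (c0=-1, c1=0, c2=1)
[Jacobi] macro 3: S0 reads c1=0 → after 2×micro: 0; S1 reads c1=0 → after 3×micro: -2; S2 reads c0=-1 → after 1×micro: 4 ⇒ (c0=0, c1=-2, c2=4)
[Gauss-Seidel] macro 1: S0 reads c1=2 → after 2×micro: 2; S1 reads c1=2 → after 3×micro: -1; S2 reads c0=2 → after 1×micro: 1 ⇒ (c0=2, c1=-1, c2=1)
[Gauss-Seidel] macro 2: S0 reads c1=-1 → after 2×micro: -1; S1 reads c1=-1 → after 3×micro: 0; S2 reads c0=-1 → after 1×micro: 4 ⇒ (c0=-1, c1=0, c2=4)
[Gauss-Seidel] macro 3: S0 reads c1=0 → after 2×micro: 0; S1 reads c1=0 → after 3×micro: -2; S2 reads c0=0 → after 1×micro: 0 ⇒ (c0=0, c1=-2, c2=0)

first divergence at macro-step: 1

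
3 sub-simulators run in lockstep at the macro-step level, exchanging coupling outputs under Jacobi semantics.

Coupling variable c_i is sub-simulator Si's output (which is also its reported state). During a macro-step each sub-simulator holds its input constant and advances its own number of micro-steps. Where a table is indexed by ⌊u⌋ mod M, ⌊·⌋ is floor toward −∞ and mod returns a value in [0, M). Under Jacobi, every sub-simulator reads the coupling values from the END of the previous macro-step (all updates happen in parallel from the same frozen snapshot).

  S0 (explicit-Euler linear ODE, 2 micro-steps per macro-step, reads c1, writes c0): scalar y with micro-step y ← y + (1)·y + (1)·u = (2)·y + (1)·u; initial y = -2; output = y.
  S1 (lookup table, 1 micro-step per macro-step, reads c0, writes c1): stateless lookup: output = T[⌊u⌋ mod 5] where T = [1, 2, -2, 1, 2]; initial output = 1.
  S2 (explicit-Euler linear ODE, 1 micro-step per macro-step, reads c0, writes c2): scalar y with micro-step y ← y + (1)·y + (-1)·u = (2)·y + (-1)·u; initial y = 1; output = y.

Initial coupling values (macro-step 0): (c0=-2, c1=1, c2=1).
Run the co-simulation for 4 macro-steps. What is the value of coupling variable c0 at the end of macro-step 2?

macro 1: S0 reads c1=1 → after 2×micro: -5; S1 reads c0=-2 → after 1×micro: 1; S2 reads c0=-2 → after 1×micro: 4 ⇒ (c0=-5, c1=1, c2=4)
macro 2: S0 reads c1=1 → after 2×micro: -17; S1 reads c0=-5 → after 1×micro: 1; S2 reads c0=-5 → after 1×micro: 13 ⇒ (c0=-17, c1=1, c2=13)
macro 3: S0 reads c1=1 → after 2×micro: -65; S1 reads c0=-17 → after 1×micro: 1; S2 reads c0=-17 → after 1×micro: 43 ⇒ (c0=-65, c1=1, c2=43)
macro 4: S0 reads c1=1 → after 2×micro: -257; S1 reads c0=-65 → after 1×micro: 1; S2 reads c0=-65 → after 1×micro: 151 ⇒ (c0=-257, c1=1, c2=151)

c0 at macro-step 2 = -17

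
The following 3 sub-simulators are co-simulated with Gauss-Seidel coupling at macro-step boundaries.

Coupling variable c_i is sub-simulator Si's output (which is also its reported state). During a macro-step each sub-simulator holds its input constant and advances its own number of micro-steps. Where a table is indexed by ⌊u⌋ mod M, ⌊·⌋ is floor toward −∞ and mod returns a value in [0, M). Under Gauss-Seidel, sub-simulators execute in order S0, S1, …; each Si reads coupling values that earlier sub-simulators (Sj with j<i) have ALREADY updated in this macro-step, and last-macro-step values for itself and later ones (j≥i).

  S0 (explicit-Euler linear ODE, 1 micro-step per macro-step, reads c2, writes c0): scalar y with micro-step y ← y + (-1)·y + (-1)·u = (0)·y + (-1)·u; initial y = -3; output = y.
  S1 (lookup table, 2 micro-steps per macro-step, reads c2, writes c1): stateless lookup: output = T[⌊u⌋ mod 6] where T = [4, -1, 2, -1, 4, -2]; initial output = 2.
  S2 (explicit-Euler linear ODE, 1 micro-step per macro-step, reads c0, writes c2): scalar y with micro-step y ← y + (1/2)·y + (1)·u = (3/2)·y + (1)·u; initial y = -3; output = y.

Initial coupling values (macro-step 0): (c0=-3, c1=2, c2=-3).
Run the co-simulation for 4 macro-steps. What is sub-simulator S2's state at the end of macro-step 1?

macro 1: S0 reads c2=-3 → after 1×micro: 3; S1 reads c2=-3 → after 2×micro: -1; S2 reads c0=3 → after 1×micro: -3/2 ⇒ (c0=3, c1=-1, c2=-3/2)
macro 2: S0 reads c2=-3/2 → after 1×micro: 3/2; S1 reads c2=-3/2 → after 2×micro: 4; S2 reads c0=3/2 → after 1×micro: -3/4 ⇒ (c0=3/2, c1=4, c2=-3/4)
macro 3: S0 reads c2=-3/4 → after 1×micro: 3/4; S1 reads c2=-3/4 → after 2×micro: -2; S2 reads c0=3/4 → after 1×micro: -3/8 ⇒ (c0=3/4, c1=-2, c2=-3/8)
macro 4: S0 reads c2=-3/8 → after 1×micro: 3/8; S1 reads c2=-3/8 → after 2×micro: -2; S2 reads c0=3/8 → after 1×micro: -3/16 ⇒ (c0=3/8, c1=-2, c2=-3/16)

S2 state at macro-step 1 = -3/2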